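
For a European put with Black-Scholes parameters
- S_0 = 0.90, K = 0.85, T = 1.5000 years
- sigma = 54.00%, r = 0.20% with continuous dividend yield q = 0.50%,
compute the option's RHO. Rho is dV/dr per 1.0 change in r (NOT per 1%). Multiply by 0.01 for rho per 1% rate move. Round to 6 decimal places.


d1 = 0.4103022539; d2 = -0.2510599767
phi(d1) = 0.3667361954; exp(-qT) = 0.9925280548; exp(-rT) = 0.9970044955
N(-d2) = 0.5991161305
Rho = -K*T*exp(-rT)*N(-d2) = -0.8500 * 1.5000 * 0.9970044955 * 0.5991161305 = -0.761585

Answer: Rho = -0.761585


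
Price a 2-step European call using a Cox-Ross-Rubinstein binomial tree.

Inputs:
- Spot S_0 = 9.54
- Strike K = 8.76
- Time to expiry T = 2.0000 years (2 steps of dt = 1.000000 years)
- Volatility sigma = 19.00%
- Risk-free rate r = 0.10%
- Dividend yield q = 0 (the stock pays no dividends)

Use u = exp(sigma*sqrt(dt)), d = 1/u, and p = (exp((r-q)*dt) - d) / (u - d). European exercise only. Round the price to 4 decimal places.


dt = T/N = 1.000000
u = exp(sigma*sqrt(dt)) = 1.209250; d = 1/u = 0.826959
p = (exp((r-q)*dt) - d) / (u - d) = 0.455260
Discount per step: exp(-r*dt) = 0.999000
Stock lattice S(k, i) with i counting down-moves:
  k=0: S(0,0) = 9.5400
  k=1: S(1,0) = 11.5362; S(1,1) = 7.8892
  k=2: S(2,0) = 13.9502; S(2,1) = 9.5400; S(2,2) = 6.5240
Terminal payoffs V(N, i) = max(S_T - K, 0):
  V(2,0) = 5.190195; V(2,1) = 0.780000; V(2,2) = 0.000000
Backward induction: V(k, i) = exp(-r*dt) * [p * V(k+1, i) + (1-p) * V(k+1, i+1)].
  V(1,0) = exp(-r*dt) * [p*5.190195 + (1-p)*0.780000] = 2.784997
  V(1,1) = exp(-r*dt) * [p*0.780000 + (1-p)*0.000000] = 0.354747
  V(0,0) = exp(-r*dt) * [p*2.784997 + (1-p)*0.354747] = 1.459681

Answer: Price = V(0,0) = 1.4597


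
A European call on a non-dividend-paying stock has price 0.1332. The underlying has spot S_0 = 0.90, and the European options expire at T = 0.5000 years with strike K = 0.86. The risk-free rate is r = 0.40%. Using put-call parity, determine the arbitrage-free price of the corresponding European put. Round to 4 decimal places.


Put-call parity: C - P = S_0 * exp(-qT) - K * exp(-rT).
S_0 * exp(-qT) = 0.9000 * 1.00000000 = 0.90000000
K * exp(-rT) = 0.8600 * 0.99800200 = 0.85828172
P = C - S*exp(-qT) + K*exp(-rT)
P = 0.1332 - 0.90000000 + 0.85828172 = 0.0915

Answer: Put price = 0.0915


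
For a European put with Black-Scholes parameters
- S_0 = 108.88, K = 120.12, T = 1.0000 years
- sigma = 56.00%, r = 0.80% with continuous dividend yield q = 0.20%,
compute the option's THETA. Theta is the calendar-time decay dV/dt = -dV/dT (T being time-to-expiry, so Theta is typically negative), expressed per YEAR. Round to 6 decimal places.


Answer: Theta = -11.515949

Derivation:
d1 = 0.1152769915; d2 = -0.4447230085
phi(d1) = 0.3963003381; exp(-qT) = 0.9980019987; exp(-rT) = 0.9920319148
Theta = -S*exp(-qT)*phi(d1)*sigma/(2*sqrt(T)) + r*K*exp(-rT)*N(-d2) - q*S*exp(-qT)*N(-d1)
N(-d1) = 0.4541127875; N(-d2) = 0.6717400302; sqrt(T) = 1.0000000000
Term 1 = -108.8800 * 0.9980019987 * 0.3963003381 * 0.5600 / (2 * 1.0000000000) = -12.0576312340
Term 2 = 0.0080 * 120.1200 * 0.9920319148 * 0.6717400302 = 0.6403717785
Term 3 = -0.0020 * 108.8800 * 0.9980019987 * 0.4541127875 = -0.0986900231
Theta = -12.0576312340 + (0.6403717785) + (-0.0986900231) = -11.515949


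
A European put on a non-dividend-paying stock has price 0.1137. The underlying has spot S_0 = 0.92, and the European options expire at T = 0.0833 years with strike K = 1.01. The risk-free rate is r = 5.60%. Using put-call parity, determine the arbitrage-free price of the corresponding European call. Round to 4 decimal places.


Answer: Call price = 0.0284

Derivation:
Put-call parity: C - P = S_0 * exp(-qT) - K * exp(-rT).
S_0 * exp(-qT) = 0.9200 * 1.00000000 = 0.92000000
K * exp(-rT) = 1.0100 * 0.99534606 = 1.00529952
C = P + S*exp(-qT) - K*exp(-rT)
C = 0.1137 + 0.92000000 - 1.00529952 = 0.0284


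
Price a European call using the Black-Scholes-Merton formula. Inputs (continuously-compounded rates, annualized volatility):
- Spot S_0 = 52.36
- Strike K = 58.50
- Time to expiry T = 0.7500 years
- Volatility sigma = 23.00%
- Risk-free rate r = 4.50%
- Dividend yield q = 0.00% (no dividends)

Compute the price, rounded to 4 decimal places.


d1 = (ln(S/K) + (r - q + 0.5*sigma^2) * T) / (sigma * sqrt(T)) = -0.28765254
d2 = d1 - sigma * sqrt(T) = -0.48683838
exp(-rT) = 0.96681318; exp(-qT) = 1.00000000
C = S_0 * exp(-qT) * N(d1) - K * exp(-rT) * N(d2)
N(d1) = 0.38680636; N(d2) = 0.31318643
C = 52.3600 * 1.00000000 * 0.38680636 - 58.5000 * 0.96681318 * 0.31318643 = 2.5398

Answer: Price = 2.5398


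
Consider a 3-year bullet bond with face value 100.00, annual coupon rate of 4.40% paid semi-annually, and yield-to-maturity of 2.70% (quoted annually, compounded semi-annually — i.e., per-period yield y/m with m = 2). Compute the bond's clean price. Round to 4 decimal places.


Answer: Price = 104.8674

Derivation:
Coupon per period c = face * coupon_rate / m = 2.200000
Periods per year m = 2; per-period yield y/m = 0.013500
Number of cashflows N = 6
Cashflows (t years, CF_t, discount factor 1/(1+y/m)^(m*t), PV):
  t = 0.5000: CF_t = 2.200000, DF = 0.986680, PV = 2.170696
  t = 1.0000: CF_t = 2.200000, DF = 0.973537, PV = 2.141782
  t = 1.5000: CF_t = 2.200000, DF = 0.960569, PV = 2.113253
  t = 2.0000: CF_t = 2.200000, DF = 0.947774, PV = 2.085104
  t = 2.5000: CF_t = 2.200000, DF = 0.935150, PV = 2.057330
  t = 3.0000: CF_t = 102.200000, DF = 0.922694, PV = 94.299280
Price P = sum_t PV_t = 104.867444


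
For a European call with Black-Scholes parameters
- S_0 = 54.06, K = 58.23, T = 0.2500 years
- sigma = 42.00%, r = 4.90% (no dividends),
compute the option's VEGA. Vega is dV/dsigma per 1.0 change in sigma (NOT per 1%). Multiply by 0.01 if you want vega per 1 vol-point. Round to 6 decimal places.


Answer: Vega = 10.589497

Derivation:
d1 = -0.1905054524; d2 = -0.4005054524
phi(d1) = 0.3917682955; exp(-qT) = 1.0000000000; exp(-rT) = 0.9878247258
Vega = S * exp(-qT) * phi(d1) * sqrt(T) = 54.0600 * 1.0000000000 * 0.3917682955 * 0.5000000000 = 10.589497


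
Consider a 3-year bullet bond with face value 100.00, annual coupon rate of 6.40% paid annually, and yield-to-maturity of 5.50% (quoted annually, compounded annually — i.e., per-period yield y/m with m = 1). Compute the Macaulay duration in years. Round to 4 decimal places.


Answer: Macaulay duration = 2.8254 years

Derivation:
Coupon per period c = face * coupon_rate / m = 6.400000
Periods per year m = 1; per-period yield y/m = 0.055000
Number of cashflows N = 3
Cashflows (t years, CF_t, discount factor 1/(1+y/m)^(m*t), PV):
  t = 1.0000: CF_t = 6.400000, DF = 0.947867, PV = 6.066351
  t = 2.0000: CF_t = 6.400000, DF = 0.898452, PV = 5.750095
  t = 3.0000: CF_t = 106.400000, DF = 0.851614, PV = 90.611694
Price P = sum_t PV_t = 102.428140
Macaulay numerator sum_t t * PV_t:
  t * PV_t at t = 1.0000: 6.066351
  t * PV_t at t = 2.0000: 11.500191
  t * PV_t at t = 3.0000: 271.835082
Macaulay duration D = (sum_t t * PV_t) / P = 289.401623 / 102.428140 = 2.825411


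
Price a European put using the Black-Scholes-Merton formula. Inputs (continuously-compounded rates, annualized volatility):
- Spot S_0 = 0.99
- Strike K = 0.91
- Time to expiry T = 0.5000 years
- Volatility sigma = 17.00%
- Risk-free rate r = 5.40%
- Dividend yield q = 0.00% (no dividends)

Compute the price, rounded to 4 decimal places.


Answer: Price = 0.0108

Derivation:
d1 = (ln(S/K) + (r - q + 0.5*sigma^2) * T) / (sigma * sqrt(T)) = 0.98566812
d2 = d1 - sigma * sqrt(T) = 0.86545996
exp(-rT) = 0.97336124; exp(-qT) = 1.00000000
P = K * exp(-rT) * N(-d2) - S_0 * exp(-qT) * N(-d1)
N(-d1) = 0.16214800; N(-d2) = 0.19339319
P = 0.9100 * 0.97336124 * 0.19339319 - 0.9900 * 1.00000000 * 0.16214800 = 0.0108


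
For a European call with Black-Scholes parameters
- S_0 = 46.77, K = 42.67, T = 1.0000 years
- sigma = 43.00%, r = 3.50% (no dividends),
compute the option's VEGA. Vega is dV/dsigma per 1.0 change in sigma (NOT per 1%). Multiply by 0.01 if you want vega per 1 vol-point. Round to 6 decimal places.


Answer: Vega = 16.385174

Derivation:
d1 = 0.5097578478; d2 = 0.0797578478
phi(d1) = 0.3503351312; exp(-qT) = 1.0000000000; exp(-rT) = 0.9656054163
Vega = S * exp(-qT) * phi(d1) * sqrt(T) = 46.7700 * 1.0000000000 * 0.3503351312 * 1.0000000000 = 16.385174


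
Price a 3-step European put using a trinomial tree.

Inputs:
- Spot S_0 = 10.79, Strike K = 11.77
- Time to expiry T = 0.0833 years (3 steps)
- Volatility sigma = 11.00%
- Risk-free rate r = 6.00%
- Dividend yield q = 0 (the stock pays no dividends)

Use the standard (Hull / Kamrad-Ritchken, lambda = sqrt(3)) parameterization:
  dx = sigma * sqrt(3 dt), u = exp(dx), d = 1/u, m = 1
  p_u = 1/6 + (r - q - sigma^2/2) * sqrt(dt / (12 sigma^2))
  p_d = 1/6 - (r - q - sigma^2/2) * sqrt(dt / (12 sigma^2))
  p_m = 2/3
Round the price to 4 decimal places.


dt = T/N = 0.027767; dx = sigma*sqrt(3*dt) = 0.031748
u = exp(dx) = 1.032257; d = 1/u = 0.968751
p_u = 0.190259, p_m = 0.666667, p_d = 0.143074
Discount per step: exp(-r*dt) = 0.998335
Stock lattice S(k, j) with j the centered position index:
  k=0: S(0,+0) = 10.7900
  k=1: S(1,-1) = 10.4528; S(1,+0) = 10.7900; S(1,+1) = 11.1381
  k=2: S(2,-2) = 10.1262; S(2,-1) = 10.4528; S(2,+0) = 10.7900; S(2,+1) = 11.1381; S(2,+2) = 11.4973
  k=3: S(3,-3) = 9.8097; S(3,-2) = 10.1262; S(3,-1) = 10.4528; S(3,+0) = 10.7900; S(3,+1) = 11.1381; S(3,+2) = 11.4973; S(3,+3) = 11.8682
Terminal payoffs V(N, j) = max(K - S_T, 0):
  V(3,-3) = 1.960257; V(3,-2) = 1.643822; V(3,-1) = 1.317179; V(3,+0) = 0.980000; V(3,+1) = 0.631944; V(3,+2) = 0.272661; V(3,+3) = 0.000000
Backward induction: V(k, j) = exp(-r*dt) * [p_u * V(k+1, j+1) + p_m * V(k+1, j) + p_d * V(k+1, j-1)]
  V(2,-2) = exp(-r*dt) * [p_u*1.317179 + p_m*1.643822 + p_d*1.960257] = 1.624241
  V(2,-1) = exp(-r*dt) * [p_u*0.980000 + p_m*1.317179 + p_d*1.643822] = 1.297599
  V(2,+0) = exp(-r*dt) * [p_u*0.631944 + p_m*0.980000 + p_d*1.317179] = 0.960420
  V(2,+1) = exp(-r*dt) * [p_u*0.272661 + p_m*0.631944 + p_d*0.980000] = 0.612364
  V(2,+2) = exp(-r*dt) * [p_u*0.000000 + p_m*0.272661 + p_d*0.631944] = 0.271736
  V(1,-1) = exp(-r*dt) * [p_u*0.960420 + p_m*1.297599 + p_d*1.624241] = 1.278050
  V(1,+0) = exp(-r*dt) * [p_u*0.612364 + p_m*0.960420 + p_d*1.297599] = 0.940872
  V(1,+1) = exp(-r*dt) * [p_u*0.271736 + p_m*0.612364 + p_d*0.960420] = 0.596360
  V(0,+0) = exp(-r*dt) * [p_u*0.596360 + p_m*0.940872 + p_d*1.278050] = 0.922030

Answer: Price = V(0,0) = 0.9220


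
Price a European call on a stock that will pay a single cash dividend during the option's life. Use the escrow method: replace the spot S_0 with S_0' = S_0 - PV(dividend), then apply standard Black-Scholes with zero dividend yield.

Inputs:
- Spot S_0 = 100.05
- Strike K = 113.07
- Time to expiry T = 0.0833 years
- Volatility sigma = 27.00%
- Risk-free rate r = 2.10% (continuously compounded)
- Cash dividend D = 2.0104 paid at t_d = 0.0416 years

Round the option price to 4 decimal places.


Answer: Price = 0.1147

Derivation:
PV(D) = D * exp(-r * t_d) = 2.0104 * 0.99912678 = 2.00864448
S_0' = S_0 - PV(D) = 100.0500 - 2.00864448 = 98.04135552
d1 = (ln(S_0'/K) + (r + sigma^2/2)*T) / (sigma*sqrt(T)) = -1.76874079
d2 = d1 - sigma*sqrt(T) = -1.84666748
exp(-rT) = 0.99825223
N(d1) = 0.03846857; N(d2) = 0.03239767
C = S_0' * N(d1) - K * exp(-rT) * N(d2) = 98.04135552 * 0.03846857 - 113.0700 * 0.99825223 * 0.03239767 = 0.1147


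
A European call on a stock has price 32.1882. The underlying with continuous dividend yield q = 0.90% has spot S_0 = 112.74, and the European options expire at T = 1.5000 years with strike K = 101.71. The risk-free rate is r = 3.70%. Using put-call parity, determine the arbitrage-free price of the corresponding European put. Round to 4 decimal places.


Put-call parity: C - P = S_0 * exp(-qT) - K * exp(-rT).
S_0 * exp(-qT) = 112.7400 * 0.98659072 = 111.22823736
K * exp(-rT) = 101.7100 * 0.94601202 = 96.21888293
P = C - S*exp(-qT) + K*exp(-rT)
P = 32.1882 - 111.22823736 + 96.21888293 = 17.1788

Answer: Put price = 17.1788


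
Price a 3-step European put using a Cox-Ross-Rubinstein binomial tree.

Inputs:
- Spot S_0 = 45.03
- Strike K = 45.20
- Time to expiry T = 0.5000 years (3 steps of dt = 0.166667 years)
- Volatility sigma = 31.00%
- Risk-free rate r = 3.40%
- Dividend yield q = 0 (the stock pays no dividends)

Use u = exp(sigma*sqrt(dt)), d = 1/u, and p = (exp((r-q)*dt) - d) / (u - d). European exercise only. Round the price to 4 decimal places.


Answer: Price = V(0,0) = 3.9416

Derivation:
dt = T/N = 0.166667
u = exp(sigma*sqrt(dt)) = 1.134914; d = 1/u = 0.881124
p = (exp((r-q)*dt) - d) / (u - d) = 0.490794
Discount per step: exp(-r*dt) = 0.994349
Stock lattice S(k, i) with i counting down-moves:
  k=0: S(0,0) = 45.0300
  k=1: S(1,0) = 51.1052; S(1,1) = 39.6770
  k=2: S(2,0) = 58.0000; S(2,1) = 45.0300; S(2,2) = 34.9604
  k=3: S(3,0) = 65.8250; S(3,1) = 51.1052; S(3,2) = 39.6770; S(3,3) = 30.8044
Terminal payoffs V(N, i) = max(K - S_T, 0):
  V(3,0) = 0.000000; V(3,1) = 0.000000; V(3,2) = 5.522989; V(3,3) = 14.395585
Backward induction: V(k, i) = exp(-r*dt) * [p * V(k+1, i) + (1-p) * V(k+1, i+1)].
  V(2,0) = exp(-r*dt) * [p*0.000000 + (1-p)*0.000000] = 0.000000
  V(2,1) = exp(-r*dt) * [p*0.000000 + (1-p)*5.522989] = 2.796445
  V(2,2) = exp(-r*dt) * [p*5.522989 + (1-p)*14.395585] = 9.984226
  V(1,0) = exp(-r*dt) * [p*0.000000 + (1-p)*2.796445] = 1.415919
  V(1,1) = exp(-r*dt) * [p*2.796445 + (1-p)*9.984226] = 6.420019
  V(0,0) = exp(-r*dt) * [p*1.415919 + (1-p)*6.420019] = 3.941635


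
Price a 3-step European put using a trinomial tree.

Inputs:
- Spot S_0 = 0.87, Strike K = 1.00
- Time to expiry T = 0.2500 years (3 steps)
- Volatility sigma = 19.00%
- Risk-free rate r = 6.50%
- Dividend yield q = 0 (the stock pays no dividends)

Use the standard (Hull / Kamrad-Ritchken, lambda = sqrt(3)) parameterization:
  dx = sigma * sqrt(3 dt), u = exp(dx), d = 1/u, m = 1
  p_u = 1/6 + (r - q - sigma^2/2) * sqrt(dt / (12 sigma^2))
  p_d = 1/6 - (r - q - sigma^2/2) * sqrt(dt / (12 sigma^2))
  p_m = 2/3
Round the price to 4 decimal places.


dt = T/N = 0.083333; dx = sigma*sqrt(3*dt) = 0.095000
u = exp(dx) = 1.099659; d = 1/u = 0.909373
p_u = 0.187259, p_m = 0.666667, p_d = 0.146075
Discount per step: exp(-r*dt) = 0.994598
Stock lattice S(k, j) with j the centered position index:
  k=0: S(0,+0) = 0.8700
  k=1: S(1,-1) = 0.7912; S(1,+0) = 0.8700; S(1,+1) = 0.9567
  k=2: S(2,-2) = 0.7195; S(2,-1) = 0.7912; S(2,+0) = 0.8700; S(2,+1) = 0.9567; S(2,+2) = 1.0520
  k=3: S(3,-3) = 0.6543; S(3,-2) = 0.7195; S(3,-1) = 0.7912; S(3,+0) = 0.8700; S(3,+1) = 0.9567; S(3,+2) = 1.0520; S(3,+3) = 1.1569
Terminal payoffs V(N, j) = max(K - S_T, 0):
  V(3,-3) = 0.345748; V(3,-2) = 0.280546; V(3,-1) = 0.208846; V(3,+0) = 0.130000; V(3,+1) = 0.043297; V(3,+2) = 0.000000; V(3,+3) = 0.000000
Backward induction: V(k, j) = exp(-r*dt) * [p_u * V(k+1, j+1) + p_m * V(k+1, j) + p_d * V(k+1, j-1)]
  V(2,-2) = exp(-r*dt) * [p_u*0.208846 + p_m*0.280546 + p_d*0.345748] = 0.275149
  V(2,-1) = exp(-r*dt) * [p_u*0.130000 + p_m*0.208846 + p_d*0.280546] = 0.203450
  V(2,+0) = exp(-r*dt) * [p_u*0.043297 + p_m*0.130000 + p_d*0.208846] = 0.124605
  V(2,+1) = exp(-r*dt) * [p_u*0.000000 + p_m*0.043297 + p_d*0.130000] = 0.047596
  V(2,+2) = exp(-r*dt) * [p_u*0.000000 + p_m*0.000000 + p_d*0.043297] = 0.006290
  V(1,-1) = exp(-r*dt) * [p_u*0.124605 + p_m*0.203450 + p_d*0.275149] = 0.198083
  V(1,+0) = exp(-r*dt) * [p_u*0.047596 + p_m*0.124605 + p_d*0.203450] = 0.121044
  V(1,+1) = exp(-r*dt) * [p_u*0.006290 + p_m*0.047596 + p_d*0.124605] = 0.050834
  V(0,+0) = exp(-r*dt) * [p_u*0.050834 + p_m*0.121044 + p_d*0.198083] = 0.118506

Answer: Price = V(0,0) = 0.1185


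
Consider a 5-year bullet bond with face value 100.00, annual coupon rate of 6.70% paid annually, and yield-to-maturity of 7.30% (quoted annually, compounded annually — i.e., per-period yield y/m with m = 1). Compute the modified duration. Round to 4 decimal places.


Coupon per period c = face * coupon_rate / m = 6.700000
Periods per year m = 1; per-period yield y/m = 0.073000
Number of cashflows N = 5
Cashflows (t years, CF_t, discount factor 1/(1+y/m)^(m*t), PV):
  t = 1.0000: CF_t = 6.700000, DF = 0.931966, PV = 6.244175
  t = 2.0000: CF_t = 6.700000, DF = 0.868561, PV = 5.819362
  t = 3.0000: CF_t = 6.700000, DF = 0.809470, PV = 5.423450
  t = 4.0000: CF_t = 6.700000, DF = 0.754399, PV = 5.054473
  t = 5.0000: CF_t = 106.700000, DF = 0.703075, PV = 75.018057
Price P = sum_t PV_t = 97.559517
First compute Macaulay numerator sum_t t * PV_t:
  t * PV_t at t = 1.0000: 6.244175
  t * PV_t at t = 2.0000: 11.638724
  t * PV_t at t = 3.0000: 16.270350
  t * PV_t at t = 4.0000: 20.217894
  t * PV_t at t = 5.0000: 375.090283
Macaulay duration D = 429.461426 / 97.559517 = 4.402045
Modified duration = D / (1 + y/m) = 4.402045 / (1 + 0.073000) = 4.102559

Answer: Modified duration = 4.1026


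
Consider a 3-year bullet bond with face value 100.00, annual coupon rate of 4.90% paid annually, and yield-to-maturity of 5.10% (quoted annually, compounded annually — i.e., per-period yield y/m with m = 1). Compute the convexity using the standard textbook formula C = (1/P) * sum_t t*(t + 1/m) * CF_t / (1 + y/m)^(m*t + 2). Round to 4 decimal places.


Answer: Convexity = 10.1970

Derivation:
Coupon per period c = face * coupon_rate / m = 4.900000
Periods per year m = 1; per-period yield y/m = 0.051000
Number of cashflows N = 3
Cashflows (t years, CF_t, discount factor 1/(1+y/m)^(m*t), PV):
  t = 1.0000: CF_t = 4.900000, DF = 0.951475, PV = 4.662226
  t = 2.0000: CF_t = 4.900000, DF = 0.905304, PV = 4.435991
  t = 3.0000: CF_t = 104.900000, DF = 0.861374, PV = 90.358152
Price P = sum_t PV_t = 99.456369
Convexity numerator sum_t t*(t + 1/m) * CF_t / (1+y/m)^(m*t + 2):
  t = 1.0000: term = 8.441467
  t = 2.0000: term = 24.095529
  t = 3.0000: term = 981.619448
Convexity = (1/P) * sum = 1014.156444 / 99.456369 = 10.196998


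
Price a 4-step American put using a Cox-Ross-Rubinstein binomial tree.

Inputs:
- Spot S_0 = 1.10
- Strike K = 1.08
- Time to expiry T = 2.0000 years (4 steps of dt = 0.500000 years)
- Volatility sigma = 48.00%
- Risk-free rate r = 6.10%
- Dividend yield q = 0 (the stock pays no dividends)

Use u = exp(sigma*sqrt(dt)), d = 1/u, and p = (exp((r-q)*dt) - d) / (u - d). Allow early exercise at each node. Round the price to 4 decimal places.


Answer: Price = V(0,0) = 0.2154

Derivation:
dt = T/N = 0.500000
u = exp(sigma*sqrt(dt)) = 1.404121; d = 1/u = 0.712189
p = (exp((r-q)*dt) - d) / (u - d) = 0.460711
Discount per step: exp(-r*dt) = 0.969960
Stock lattice S(k, i) with i counting down-moves:
  k=0: S(0,0) = 1.1000
  k=1: S(1,0) = 1.5445; S(1,1) = 0.7834
  k=2: S(2,0) = 2.1687; S(2,1) = 1.1000; S(2,2) = 0.5579
  k=3: S(3,0) = 3.0451; S(3,1) = 1.5445; S(3,2) = 0.7834; S(3,3) = 0.3974
  k=4: S(4,0) = 4.2757; S(4,1) = 2.1687; S(4,2) = 1.1000; S(4,3) = 0.5579; S(4,4) = 0.2830
Terminal payoffs V(N, i) = max(K - S_T, 0):
  V(4,0) = 0.000000; V(4,1) = 0.000000; V(4,2) = 0.000000; V(4,3) = 0.522065; V(4,4) = 0.797007
Backward induction: V(k, i) = exp(-r*dt) * [p * V(k+1, i) + (1-p) * V(k+1, i+1)]; then take max(V_cont, immediate exercise) for American.
  V(3,0) = exp(-r*dt) * [p*0.000000 + (1-p)*0.000000] = 0.000000; exercise = 0.000000; V(3,0) = max -> 0.000000
  V(3,1) = exp(-r*dt) * [p*0.000000 + (1-p)*0.000000] = 0.000000; exercise = 0.000000; V(3,1) = max -> 0.000000
  V(3,2) = exp(-r*dt) * [p*0.000000 + (1-p)*0.522065] = 0.273086; exercise = 0.296592; V(3,2) = max -> 0.296592
  V(3,3) = exp(-r*dt) * [p*0.522065 + (1-p)*0.797007] = 0.650202; exercise = 0.682644; V(3,3) = max -> 0.682644
  V(2,0) = exp(-r*dt) * [p*0.000000 + (1-p)*0.000000] = 0.000000; exercise = 0.000000; V(2,0) = max -> 0.000000
  V(2,1) = exp(-r*dt) * [p*0.000000 + (1-p)*0.296592] = 0.155144; exercise = 0.000000; V(2,1) = max -> 0.155144
  V(2,2) = exp(-r*dt) * [p*0.296592 + (1-p)*0.682644] = 0.489622; exercise = 0.522065; V(2,2) = max -> 0.522065
  V(1,0) = exp(-r*dt) * [p*0.000000 + (1-p)*0.155144] = 0.081154; exercise = 0.000000; V(1,0) = max -> 0.081154
  V(1,1) = exp(-r*dt) * [p*0.155144 + (1-p)*0.522065] = 0.342416; exercise = 0.296592; V(1,1) = max -> 0.342416
  V(0,0) = exp(-r*dt) * [p*0.081154 + (1-p)*0.342416] = 0.215379; exercise = 0.000000; V(0,0) = max -> 0.215379


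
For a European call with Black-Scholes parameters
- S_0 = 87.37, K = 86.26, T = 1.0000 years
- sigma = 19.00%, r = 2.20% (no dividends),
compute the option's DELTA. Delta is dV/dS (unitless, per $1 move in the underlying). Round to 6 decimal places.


Answer: Delta = 0.609526

Derivation:
d1 = 0.2780841215; d2 = 0.0880841215
phi(d1) = 0.3838114270; exp(-qT) = 1.0000000000; exp(-rT) = 0.9782402351
N(d1) = 0.6095261078
Delta = exp(-qT) * N(d1) = 1.0000000000 * 0.6095261078 = 0.609526


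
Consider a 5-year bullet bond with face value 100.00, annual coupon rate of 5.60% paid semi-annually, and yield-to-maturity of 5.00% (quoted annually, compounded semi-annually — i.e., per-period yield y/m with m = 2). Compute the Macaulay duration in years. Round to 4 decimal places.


Coupon per period c = face * coupon_rate / m = 2.800000
Periods per year m = 2; per-period yield y/m = 0.025000
Number of cashflows N = 10
Cashflows (t years, CF_t, discount factor 1/(1+y/m)^(m*t), PV):
  t = 0.5000: CF_t = 2.800000, DF = 0.975610, PV = 2.731707
  t = 1.0000: CF_t = 2.800000, DF = 0.951814, PV = 2.665080
  t = 1.5000: CF_t = 2.800000, DF = 0.928599, PV = 2.600078
  t = 2.0000: CF_t = 2.800000, DF = 0.905951, PV = 2.536662
  t = 2.5000: CF_t = 2.800000, DF = 0.883854, PV = 2.474792
  t = 3.0000: CF_t = 2.800000, DF = 0.862297, PV = 2.414431
  t = 3.5000: CF_t = 2.800000, DF = 0.841265, PV = 2.355543
  t = 4.0000: CF_t = 2.800000, DF = 0.820747, PV = 2.298090
  t = 4.5000: CF_t = 2.800000, DF = 0.800728, PV = 2.242039
  t = 5.0000: CF_t = 102.800000, DF = 0.781198, PV = 80.307196
Price P = sum_t PV_t = 102.625619
Macaulay numerator sum_t t * PV_t:
  t * PV_t at t = 0.5000: 1.365854
  t * PV_t at t = 1.0000: 2.665080
  t * PV_t at t = 1.5000: 3.900118
  t * PV_t at t = 2.0000: 5.073324
  t * PV_t at t = 2.5000: 6.186980
  t * PV_t at t = 3.0000: 7.243294
  t * PV_t at t = 3.5000: 8.244399
  t * PV_t at t = 4.0000: 9.192362
  t * PV_t at t = 4.5000: 10.089177
  t * PV_t at t = 5.0000: 401.535978
Macaulay duration D = (sum_t t * PV_t) / P = 455.496566 / 102.625619 = 4.438429

Answer: Macaulay duration = 4.4384 years


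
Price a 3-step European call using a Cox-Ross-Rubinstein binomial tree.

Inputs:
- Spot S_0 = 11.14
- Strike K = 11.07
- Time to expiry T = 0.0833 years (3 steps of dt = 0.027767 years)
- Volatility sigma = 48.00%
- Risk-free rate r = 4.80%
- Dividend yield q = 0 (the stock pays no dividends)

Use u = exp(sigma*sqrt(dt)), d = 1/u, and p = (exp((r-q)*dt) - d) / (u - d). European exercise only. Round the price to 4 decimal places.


Answer: Price = V(0,0) = 0.7223

Derivation:
dt = T/N = 0.027767
u = exp(sigma*sqrt(dt)) = 1.083270; d = 1/u = 0.923131
p = (exp((r-q)*dt) - d) / (u - d) = 0.488343
Discount per step: exp(-r*dt) = 0.998668
Stock lattice S(k, i) with i counting down-moves:
  k=0: S(0,0) = 11.1400
  k=1: S(1,0) = 12.0676; S(1,1) = 10.2837
  k=2: S(2,0) = 13.0725; S(2,1) = 11.1400; S(2,2) = 9.4932
  k=3: S(3,0) = 14.1610; S(3,1) = 12.0676; S(3,2) = 10.2837; S(3,3) = 8.7635
Terminal payoffs V(N, i) = max(S_T - K, 0):
  V(3,0) = 3.091036; V(3,1) = 0.997625; V(3,2) = 0.000000; V(3,3) = 0.000000
Backward induction: V(k, i) = exp(-r*dt) * [p * V(k+1, i) + (1-p) * V(k+1, i+1)].
  V(2,0) = exp(-r*dt) * [p*3.091036 + (1-p)*0.997625] = 2.017237
  V(2,1) = exp(-r*dt) * [p*0.997625 + (1-p)*0.000000] = 0.486534
  V(2,2) = exp(-r*dt) * [p*0.000000 + (1-p)*0.000000] = 0.000000
  V(1,0) = exp(-r*dt) * [p*2.017237 + (1-p)*0.486534] = 1.232399
  V(1,1) = exp(-r*dt) * [p*0.486534 + (1-p)*0.000000] = 0.237279
  V(0,0) = exp(-r*dt) * [p*1.232399 + (1-p)*0.237279] = 0.722275


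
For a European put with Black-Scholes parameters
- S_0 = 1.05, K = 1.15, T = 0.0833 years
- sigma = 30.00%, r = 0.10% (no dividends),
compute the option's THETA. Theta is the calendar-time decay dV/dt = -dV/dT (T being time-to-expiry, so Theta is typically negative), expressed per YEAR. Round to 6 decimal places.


d1 = -1.0064070990; d2 = -1.0929923172
phi(d1) = 0.2404204153; exp(-qT) = 1.0000000000; exp(-rT) = 0.9999167035
Theta = -S*exp(-qT)*phi(d1)*sigma/(2*sqrt(T)) + r*K*exp(-rT)*N(-d2) - q*S*exp(-qT)*N(-d1)
N(-d1) = 0.8428901099; N(-d2) = 0.8628014135; sqrt(T) = 0.2886173938
Term 1 = -1.0500 * 1.0000000000 * 0.2404204153 * 0.3000 / (2 * 0.2886173938) = -0.1311986603
Term 2 = 0.0010 * 1.1500 * 0.9999167035 * 0.8628014135 = 0.0009921390
Term 3 = 0 (no dividend yield, q = 0)
Theta = -0.1311986603 + (0.0009921390) + (0.0000000000) = -0.130207

Answer: Theta = -0.130207


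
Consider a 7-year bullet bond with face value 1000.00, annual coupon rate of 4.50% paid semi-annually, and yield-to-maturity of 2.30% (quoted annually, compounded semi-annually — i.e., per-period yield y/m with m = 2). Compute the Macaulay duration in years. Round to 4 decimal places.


Answer: Macaulay duration = 6.1524 years

Derivation:
Coupon per period c = face * coupon_rate / m = 22.500000
Periods per year m = 2; per-period yield y/m = 0.011500
Number of cashflows N = 14
Cashflows (t years, CF_t, discount factor 1/(1+y/m)^(m*t), PV):
  t = 0.5000: CF_t = 22.500000, DF = 0.988631, PV = 22.244192
  t = 1.0000: CF_t = 22.500000, DF = 0.977391, PV = 21.991292
  t = 1.5000: CF_t = 22.500000, DF = 0.966279, PV = 21.741267
  t = 2.0000: CF_t = 22.500000, DF = 0.955293, PV = 21.494085
  t = 2.5000: CF_t = 22.500000, DF = 0.944432, PV = 21.249714
  t = 3.0000: CF_t = 22.500000, DF = 0.933694, PV = 21.008120
  t = 3.5000: CF_t = 22.500000, DF = 0.923079, PV = 20.769274
  t = 4.0000: CF_t = 22.500000, DF = 0.912584, PV = 20.533143
  t = 4.5000: CF_t = 22.500000, DF = 0.902209, PV = 20.299696
  t = 5.0000: CF_t = 22.500000, DF = 0.891951, PV = 20.068904
  t = 5.5000: CF_t = 22.500000, DF = 0.881810, PV = 19.840735
  t = 6.0000: CF_t = 22.500000, DF = 0.871785, PV = 19.615161
  t = 6.5000: CF_t = 22.500000, DF = 0.861873, PV = 19.392151
  t = 7.0000: CF_t = 1022.500000, DF = 0.852075, PV = 871.246201
Price P = sum_t PV_t = 1141.493934
Macaulay numerator sum_t t * PV_t:
  t * PV_t at t = 0.5000: 11.122096
  t * PV_t at t = 1.0000: 21.991292
  t * PV_t at t = 1.5000: 32.611901
  t * PV_t at t = 2.0000: 42.988171
  t * PV_t at t = 2.5000: 53.124284
  t * PV_t at t = 3.0000: 63.024361
  t * PV_t at t = 3.5000: 72.692458
  t * PV_t at t = 4.0000: 82.132570
  t * PV_t at t = 4.5000: 91.348632
  t * PV_t at t = 5.0000: 100.344518
  t * PV_t at t = 5.5000: 109.124043
  t * PV_t at t = 6.0000: 117.690965
  t * PV_t at t = 6.5000: 126.048982
  t * PV_t at t = 7.0000: 6098.723404
Macaulay duration D = (sum_t t * PV_t) / P = 7022.967677 / 1141.493934 = 6.152435


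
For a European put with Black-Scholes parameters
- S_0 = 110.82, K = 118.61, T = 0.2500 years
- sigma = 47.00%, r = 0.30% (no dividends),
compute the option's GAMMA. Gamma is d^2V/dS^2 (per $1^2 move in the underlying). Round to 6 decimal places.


d1 = -0.1683873898; d2 = -0.4033873898
phi(d1) = 0.3933263165; exp(-qT) = 1.0000000000; exp(-rT) = 0.9992502812
Gamma = exp(-qT) * phi(d1) / (S * sigma * sqrt(T)) = 1.0000000000 * 0.3933263165 / (110.8200 * 0.4700 * 0.5000000000) = 0.015103

Answer: Gamma = 0.015103


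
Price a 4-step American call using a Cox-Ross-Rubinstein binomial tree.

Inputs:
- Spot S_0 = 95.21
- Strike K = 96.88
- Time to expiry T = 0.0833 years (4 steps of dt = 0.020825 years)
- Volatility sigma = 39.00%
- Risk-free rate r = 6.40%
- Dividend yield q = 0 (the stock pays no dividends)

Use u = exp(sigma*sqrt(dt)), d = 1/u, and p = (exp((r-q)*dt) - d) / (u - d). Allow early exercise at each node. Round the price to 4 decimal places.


dt = T/N = 0.020825
u = exp(sigma*sqrt(dt)) = 1.057894; d = 1/u = 0.945274
p = (exp((r-q)*dt) - d) / (u - d) = 0.497776
Discount per step: exp(-r*dt) = 0.998668
Stock lattice S(k, i) with i counting down-moves:
  k=0: S(0,0) = 95.2100
  k=1: S(1,0) = 100.7221; S(1,1) = 89.9995
  k=2: S(2,0) = 106.5533; S(2,1) = 95.2100; S(2,2) = 85.0742
  k=3: S(3,0) = 112.7222; S(3,1) = 100.7221; S(3,2) = 89.9995; S(3,3) = 80.4185
  k=4: S(4,0) = 119.2481; S(4,1) = 106.5533; S(4,2) = 95.2100; S(4,3) = 85.0742; S(4,4) = 76.0175
Terminal payoffs V(N, i) = max(S_T - K, 0):
  V(4,0) = 22.368142; V(4,1) = 9.673346; V(4,2) = 0.000000; V(4,3) = 0.000000; V(4,4) = 0.000000
Backward induction: V(k, i) = exp(-r*dt) * [p * V(k+1, i) + (1-p) * V(k+1, i+1)]; then take max(V_cont, immediate exercise) for American.
  V(3,0) = exp(-r*dt) * [p*22.368142 + (1-p)*9.673346] = 15.971210; exercise = 15.842174; V(3,0) = max -> 15.971210
  V(3,1) = exp(-r*dt) * [p*9.673346 + (1-p)*0.000000] = 4.808746; exercise = 3.842113; V(3,1) = max -> 4.808746
  V(3,2) = exp(-r*dt) * [p*0.000000 + (1-p)*0.000000] = 0.000000; exercise = 0.000000; V(3,2) = max -> 0.000000
  V(3,3) = exp(-r*dt) * [p*0.000000 + (1-p)*0.000000] = 0.000000; exercise = 0.000000; V(3,3) = max -> 0.000000
  V(2,0) = exp(-r*dt) * [p*15.971210 + (1-p)*4.808746] = 10.351347; exercise = 9.673346; V(2,0) = max -> 10.351347
  V(2,1) = exp(-r*dt) * [p*4.808746 + (1-p)*0.000000] = 2.390490; exercise = 0.000000; V(2,1) = max -> 2.390490
  V(2,2) = exp(-r*dt) * [p*0.000000 + (1-p)*0.000000] = 0.000000; exercise = 0.000000; V(2,2) = max -> 0.000000
  V(1,0) = exp(-r*dt) * [p*10.351347 + (1-p)*2.390490] = 6.344751; exercise = 3.842113; V(1,0) = max -> 6.344751
  V(1,1) = exp(-r*dt) * [p*2.390490 + (1-p)*0.000000] = 1.188344; exercise = 0.000000; V(1,1) = max -> 1.188344
  V(0,0) = exp(-r*dt) * [p*6.344751 + (1-p)*1.188344] = 3.750078; exercise = 0.000000; V(0,0) = max -> 3.750078

Answer: Price = V(0,0) = 3.7501


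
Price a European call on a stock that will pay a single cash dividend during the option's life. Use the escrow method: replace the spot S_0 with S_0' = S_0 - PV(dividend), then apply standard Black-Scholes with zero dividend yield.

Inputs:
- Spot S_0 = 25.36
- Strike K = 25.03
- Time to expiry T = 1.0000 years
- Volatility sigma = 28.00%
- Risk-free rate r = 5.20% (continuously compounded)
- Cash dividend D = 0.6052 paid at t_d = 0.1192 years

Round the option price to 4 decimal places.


Answer: Price = 3.2284

Derivation:
PV(D) = D * exp(-r * t_d) = 0.6052 * 0.99382077 = 0.60146033
S_0' = S_0 - PV(D) = 25.3600 - 0.60146033 = 24.75853967
d1 = (ln(S_0'/K) + (r + sigma^2/2)*T) / (sigma*sqrt(T)) = 0.28676915
d2 = d1 - sigma*sqrt(T) = 0.00676915
exp(-rT) = 0.94932887
N(d1) = 0.61285546; N(d2) = 0.50270048
C = S_0' * N(d1) - K * exp(-rT) * N(d2) = 24.75853967 * 0.61285546 - 25.0300 * 0.94932887 * 0.50270048 = 3.2284


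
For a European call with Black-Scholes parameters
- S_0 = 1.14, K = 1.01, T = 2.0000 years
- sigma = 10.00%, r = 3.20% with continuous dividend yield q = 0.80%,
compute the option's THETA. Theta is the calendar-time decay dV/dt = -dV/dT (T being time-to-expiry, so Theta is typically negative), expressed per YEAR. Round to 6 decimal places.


d1 = 1.2662721976; d2 = 1.1248508414
phi(d1) = 0.1789477934; exp(-qT) = 0.9841273201; exp(-rT) = 0.9380049995
Theta = -S*exp(-qT)*phi(d1)*sigma/(2*sqrt(T)) - r*K*exp(-rT)*N(d2) + q*S*exp(-qT)*N(d1)
N(d1) = 0.8972921764; N(d2) = 0.8696738770; sqrt(T) = 1.4142135624
Term 1 = -1.1400 * 0.9841273201 * 0.1789477934 * 0.1000 / (2 * 1.4142135624) = -0.0070980245
Term 2 = -0.0320 * 1.0100 * 0.9380049995 * 0.8696738770 = -0.0263653129
Term 3 = 0.0080 * 1.1400 * 0.9841273201 * 0.8972921764 = 0.0080534137
Theta = -0.0070980245 + (-0.0263653129) + (0.0080534137) = -0.025410

Answer: Theta = -0.025410


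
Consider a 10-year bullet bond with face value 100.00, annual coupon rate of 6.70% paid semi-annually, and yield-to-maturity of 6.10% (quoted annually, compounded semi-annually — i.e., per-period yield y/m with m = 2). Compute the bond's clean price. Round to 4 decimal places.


Coupon per period c = face * coupon_rate / m = 3.350000
Periods per year m = 2; per-period yield y/m = 0.030500
Number of cashflows N = 20
Cashflows (t years, CF_t, discount factor 1/(1+y/m)^(m*t), PV):
  t = 0.5000: CF_t = 3.350000, DF = 0.970403, PV = 3.250849
  t = 1.0000: CF_t = 3.350000, DF = 0.941681, PV = 3.154633
  t = 1.5000: CF_t = 3.350000, DF = 0.913810, PV = 3.061264
  t = 2.0000: CF_t = 3.350000, DF = 0.886764, PV = 2.970659
  t = 2.5000: CF_t = 3.350000, DF = 0.860518, PV = 2.882736
  t = 3.0000: CF_t = 3.350000, DF = 0.835049, PV = 2.797415
  t = 3.5000: CF_t = 3.350000, DF = 0.810334, PV = 2.714619
  t = 4.0000: CF_t = 3.350000, DF = 0.786350, PV = 2.634273
  t = 4.5000: CF_t = 3.350000, DF = 0.763076, PV = 2.556306
  t = 5.0000: CF_t = 3.350000, DF = 0.740491, PV = 2.480646
  t = 5.5000: CF_t = 3.350000, DF = 0.718575, PV = 2.407226
  t = 6.0000: CF_t = 3.350000, DF = 0.697307, PV = 2.335979
  t = 6.5000: CF_t = 3.350000, DF = 0.676669, PV = 2.266840
  t = 7.0000: CF_t = 3.350000, DF = 0.656641, PV = 2.199748
  t = 7.5000: CF_t = 3.350000, DF = 0.637206, PV = 2.134641
  t = 8.0000: CF_t = 3.350000, DF = 0.618347, PV = 2.071462
  t = 8.5000: CF_t = 3.350000, DF = 0.600045, PV = 2.010152
  t = 9.0000: CF_t = 3.350000, DF = 0.582286, PV = 1.950657
  t = 9.5000: CF_t = 3.350000, DF = 0.565052, PV = 1.892923
  t = 10.0000: CF_t = 103.350000, DF = 0.548328, PV = 56.669654
Price P = sum_t PV_t = 104.442680

Answer: Price = 104.4427


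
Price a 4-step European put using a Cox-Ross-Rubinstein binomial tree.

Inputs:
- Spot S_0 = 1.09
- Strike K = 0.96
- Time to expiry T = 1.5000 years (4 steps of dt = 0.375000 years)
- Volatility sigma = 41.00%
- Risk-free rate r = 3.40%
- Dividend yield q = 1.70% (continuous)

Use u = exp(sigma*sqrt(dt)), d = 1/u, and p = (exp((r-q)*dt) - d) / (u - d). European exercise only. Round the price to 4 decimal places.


dt = T/N = 0.375000
u = exp(sigma*sqrt(dt)) = 1.285404; d = 1/u = 0.777966
p = (exp((r-q)*dt) - d) / (u - d) = 0.450163
Discount per step: exp(-r*dt) = 0.987331
Stock lattice S(k, i) with i counting down-moves:
  k=0: S(0,0) = 1.0900
  k=1: S(1,0) = 1.4011; S(1,1) = 0.8480
  k=2: S(2,0) = 1.8010; S(2,1) = 1.0900; S(2,2) = 0.6597
  k=3: S(3,0) = 2.3150; S(3,1) = 1.4011; S(3,2) = 0.8480; S(3,3) = 0.5132
  k=4: S(4,0) = 2.9757; S(4,1) = 1.8010; S(4,2) = 1.0900; S(4,3) = 0.6597; S(4,4) = 0.3993
Terminal payoffs V(N, i) = max(K - S_T, 0):
  V(4,0) = 0.000000; V(4,1) = 0.000000; V(4,2) = 0.000000; V(4,3) = 0.300298; V(4,4) = 0.560728
Backward induction: V(k, i) = exp(-r*dt) * [p * V(k+1, i) + (1-p) * V(k+1, i+1)].
  V(3,0) = exp(-r*dt) * [p*0.000000 + (1-p)*0.000000] = 0.000000
  V(3,1) = exp(-r*dt) * [p*0.000000 + (1-p)*0.000000] = 0.000000
  V(3,2) = exp(-r*dt) * [p*0.000000 + (1-p)*0.300298] = 0.163023
  V(3,3) = exp(-r*dt) * [p*0.300298 + (1-p)*0.560728] = 0.437874
  V(2,0) = exp(-r*dt) * [p*0.000000 + (1-p)*0.000000] = 0.000000
  V(2,1) = exp(-r*dt) * [p*0.000000 + (1-p)*0.163023] = 0.088501
  V(2,2) = exp(-r*dt) * [p*0.163023 + (1-p)*0.437874] = 0.310166
  V(1,0) = exp(-r*dt) * [p*0.000000 + (1-p)*0.088501] = 0.048045
  V(1,1) = exp(-r*dt) * [p*0.088501 + (1-p)*0.310166] = 0.207715
  V(0,0) = exp(-r*dt) * [p*0.048045 + (1-p)*0.207715] = 0.134117

Answer: Price = V(0,0) = 0.1341


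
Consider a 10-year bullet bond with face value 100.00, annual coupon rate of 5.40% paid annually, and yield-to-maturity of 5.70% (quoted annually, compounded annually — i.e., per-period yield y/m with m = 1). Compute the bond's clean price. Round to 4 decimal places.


Answer: Price = 97.7602

Derivation:
Coupon per period c = face * coupon_rate / m = 5.400000
Periods per year m = 1; per-period yield y/m = 0.057000
Number of cashflows N = 10
Cashflows (t years, CF_t, discount factor 1/(1+y/m)^(m*t), PV):
  t = 1.0000: CF_t = 5.400000, DF = 0.946074, PV = 5.108798
  t = 2.0000: CF_t = 5.400000, DF = 0.895056, PV = 4.833300
  t = 3.0000: CF_t = 5.400000, DF = 0.846789, PV = 4.572659
  t = 4.0000: CF_t = 5.400000, DF = 0.801125, PV = 4.326073
  t = 5.0000: CF_t = 5.400000, DF = 0.757923, PV = 4.092784
  t = 6.0000: CF_t = 5.400000, DF = 0.717051, PV = 3.872076
  t = 7.0000: CF_t = 5.400000, DF = 0.678383, PV = 3.663269
  t = 8.0000: CF_t = 5.400000, DF = 0.641801, PV = 3.465723
  t = 9.0000: CF_t = 5.400000, DF = 0.607191, PV = 3.278830
  t = 10.0000: CF_t = 105.400000, DF = 0.574447, PV = 60.546736
Price P = sum_t PV_t = 97.760248


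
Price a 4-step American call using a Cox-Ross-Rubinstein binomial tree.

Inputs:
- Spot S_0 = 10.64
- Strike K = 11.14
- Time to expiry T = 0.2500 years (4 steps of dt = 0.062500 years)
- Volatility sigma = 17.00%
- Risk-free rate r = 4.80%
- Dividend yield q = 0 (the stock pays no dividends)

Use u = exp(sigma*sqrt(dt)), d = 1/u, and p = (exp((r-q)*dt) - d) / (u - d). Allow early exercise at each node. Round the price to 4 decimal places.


dt = T/N = 0.062500
u = exp(sigma*sqrt(dt)) = 1.043416; d = 1/u = 0.958390
p = (exp((r-q)*dt) - d) / (u - d) = 0.524713
Discount per step: exp(-r*dt) = 0.997004
Stock lattice S(k, i) with i counting down-moves:
  k=0: S(0,0) = 10.6400
  k=1: S(1,0) = 11.1019; S(1,1) = 10.1973
  k=2: S(2,0) = 11.5839; S(2,1) = 10.6400; S(2,2) = 9.7730
  k=3: S(3,0) = 12.0869; S(3,1) = 11.1019; S(3,2) = 10.1973; S(3,3) = 9.3663
  k=4: S(4,0) = 12.6116; S(4,1) = 11.5839; S(4,2) = 10.6400; S(4,3) = 9.7730; S(4,4) = 8.9766
Terminal payoffs V(N, i) = max(S_T - K, 0):
  V(4,0) = 1.471644; V(4,1) = 0.443950; V(4,2) = 0.000000; V(4,3) = 0.000000; V(4,4) = 0.000000
Backward induction: V(k, i) = exp(-r*dt) * [p * V(k+1, i) + (1-p) * V(k+1, i+1)]; then take max(V_cont, immediate exercise) for American.
  V(3,0) = exp(-r*dt) * [p*1.471644 + (1-p)*0.443950] = 0.980249; exercise = 0.946879; V(3,0) = max -> 0.980249
  V(3,1) = exp(-r*dt) * [p*0.443950 + (1-p)*0.000000] = 0.232248; exercise = 0.000000; V(3,1) = max -> 0.232248
  V(3,2) = exp(-r*dt) * [p*0.000000 + (1-p)*0.000000] = 0.000000; exercise = 0.000000; V(3,2) = max -> 0.000000
  V(3,3) = exp(-r*dt) * [p*0.000000 + (1-p)*0.000000] = 0.000000; exercise = 0.000000; V(3,3) = max -> 0.000000
  V(2,0) = exp(-r*dt) * [p*0.980249 + (1-p)*0.232248] = 0.622863; exercise = 0.443950; V(2,0) = max -> 0.622863
  V(2,1) = exp(-r*dt) * [p*0.232248 + (1-p)*0.000000] = 0.121499; exercise = 0.000000; V(2,1) = max -> 0.121499
  V(2,2) = exp(-r*dt) * [p*0.000000 + (1-p)*0.000000] = 0.000000; exercise = 0.000000; V(2,2) = max -> 0.000000
  V(1,0) = exp(-r*dt) * [p*0.622863 + (1-p)*0.121499] = 0.383419; exercise = 0.000000; V(1,0) = max -> 0.383419
  V(1,1) = exp(-r*dt) * [p*0.121499 + (1-p)*0.000000] = 0.063561; exercise = 0.000000; V(1,1) = max -> 0.063561
  V(0,0) = exp(-r*dt) * [p*0.383419 + (1-p)*0.063561] = 0.230701; exercise = 0.000000; V(0,0) = max -> 0.230701

Answer: Price = V(0,0) = 0.2307


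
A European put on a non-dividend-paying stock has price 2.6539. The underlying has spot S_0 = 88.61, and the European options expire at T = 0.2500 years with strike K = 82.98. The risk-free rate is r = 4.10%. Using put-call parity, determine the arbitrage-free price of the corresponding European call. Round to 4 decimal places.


Answer: Call price = 9.1301

Derivation:
Put-call parity: C - P = S_0 * exp(-qT) - K * exp(-rT).
S_0 * exp(-qT) = 88.6100 * 1.00000000 = 88.61000000
K * exp(-rT) = 82.9800 * 0.98980235 = 82.13379919
C = P + S*exp(-qT) - K*exp(-rT)
C = 2.6539 + 88.61000000 - 82.13379919 = 9.1301


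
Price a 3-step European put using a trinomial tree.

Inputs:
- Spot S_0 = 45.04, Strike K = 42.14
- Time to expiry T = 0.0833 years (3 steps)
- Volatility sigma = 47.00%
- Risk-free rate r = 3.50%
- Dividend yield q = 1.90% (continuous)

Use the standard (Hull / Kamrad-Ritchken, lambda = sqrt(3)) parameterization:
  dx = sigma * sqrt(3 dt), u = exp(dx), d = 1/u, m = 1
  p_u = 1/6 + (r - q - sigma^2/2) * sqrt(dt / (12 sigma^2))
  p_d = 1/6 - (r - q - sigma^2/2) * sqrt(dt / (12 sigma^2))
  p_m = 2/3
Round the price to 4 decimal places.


Answer: Price = V(0,0) = 1.2509

Derivation:
dt = T/N = 0.027767; dx = sigma*sqrt(3*dt) = 0.135650
u = exp(dx) = 1.145281; d = 1/u = 0.873148
p_u = 0.157000, p_m = 0.666667, p_d = 0.176333
Discount per step: exp(-r*dt) = 0.999029
Stock lattice S(k, j) with j the centered position index:
  k=0: S(0,+0) = 45.0400
  k=1: S(1,-1) = 39.3266; S(1,+0) = 45.0400; S(1,+1) = 51.5835
  k=2: S(2,-2) = 34.3379; S(2,-1) = 39.3266; S(2,+0) = 45.0400; S(2,+1) = 51.5835; S(2,+2) = 59.0776
  k=3: S(3,-3) = 29.9821; S(3,-2) = 34.3379; S(3,-1) = 39.3266; S(3,+0) = 45.0400; S(3,+1) = 51.5835; S(3,+2) = 59.0776; S(3,+3) = 67.6604
Terminal payoffs V(N, j) = max(K - S_T, 0):
  V(3,-3) = 12.157902; V(3,-2) = 7.802068; V(3,-1) = 2.813413; V(3,+0) = 0.000000; V(3,+1) = 0.000000; V(3,+2) = 0.000000; V(3,+3) = 0.000000
Backward induction: V(k, j) = exp(-r*dt) * [p_u * V(k+1, j+1) + p_m * V(k+1, j) + p_d * V(k+1, j-1)]
  V(2,-2) = exp(-r*dt) * [p_u*2.813413 + p_m*7.802068 + p_d*12.157902] = 7.779364
  V(2,-1) = exp(-r*dt) * [p_u*0.000000 + p_m*2.813413 + p_d*7.802068] = 3.248215
  V(2,+0) = exp(-r*dt) * [p_u*0.000000 + p_m*0.000000 + p_d*2.813413] = 0.495616
  V(2,+1) = exp(-r*dt) * [p_u*0.000000 + p_m*0.000000 + p_d*0.000000] = 0.000000
  V(2,+2) = exp(-r*dt) * [p_u*0.000000 + p_m*0.000000 + p_d*0.000000] = 0.000000
  V(1,-1) = exp(-r*dt) * [p_u*0.495616 + p_m*3.248215 + p_d*7.779364] = 3.611538
  V(1,+0) = exp(-r*dt) * [p_u*0.000000 + p_m*0.495616 + p_d*3.248215] = 0.902302
  V(1,+1) = exp(-r*dt) * [p_u*0.000000 + p_m*0.000000 + p_d*0.495616] = 0.087309
  V(0,+0) = exp(-r*dt) * [p_u*0.087309 + p_m*0.902302 + p_d*3.611538] = 1.250860
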